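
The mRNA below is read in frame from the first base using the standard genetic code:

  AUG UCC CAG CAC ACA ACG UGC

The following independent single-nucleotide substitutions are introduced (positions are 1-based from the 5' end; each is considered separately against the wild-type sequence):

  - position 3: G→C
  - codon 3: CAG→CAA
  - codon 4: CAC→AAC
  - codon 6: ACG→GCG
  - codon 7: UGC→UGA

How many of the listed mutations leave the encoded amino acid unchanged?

1

Codon 1: AUG (Met) → AUC (Ile) — missense.
Codon 3: CAG (Gln) → CAA (Gln) — synonymous.
Codon 4: CAC (His) → AAC (Asn) — missense.
Codon 6: ACG (Thr) → GCG (Ala) — missense.
Codon 7: UGC (Cys) → UGA (Stop) — nonsense.
Synonymous: 1 of 5.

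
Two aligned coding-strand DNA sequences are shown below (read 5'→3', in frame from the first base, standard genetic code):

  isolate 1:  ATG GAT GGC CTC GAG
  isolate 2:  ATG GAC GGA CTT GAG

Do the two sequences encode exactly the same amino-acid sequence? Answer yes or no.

Codon 1: ATG Met / ATG Met — identical.
Codon 2: GAT Asp / GAC Asp — synonymous.
Codon 3: GGC Gly / GGA Gly — synonymous.
Codon 4: CTC Leu / CTT Leu — synonymous.
Codon 5: GAG Glu / GAG Glu — identical.
Nonsynonymous differences: 0 → same protein.

yes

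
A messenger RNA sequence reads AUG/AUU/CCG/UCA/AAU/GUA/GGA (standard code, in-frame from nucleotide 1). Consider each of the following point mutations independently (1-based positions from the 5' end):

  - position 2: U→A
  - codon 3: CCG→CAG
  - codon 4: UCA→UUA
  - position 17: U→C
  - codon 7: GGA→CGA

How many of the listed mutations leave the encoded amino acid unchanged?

Codon 1: AUG (Met) → AAG (Lys) — missense.
Codon 3: CCG (Pro) → CAG (Gln) — missense.
Codon 4: UCA (Ser) → UUA (Leu) — missense.
Codon 6: GUA (Val) → GCA (Ala) — missense.
Codon 7: GGA (Gly) → CGA (Arg) — missense.
Synonymous: 0 of 5.

0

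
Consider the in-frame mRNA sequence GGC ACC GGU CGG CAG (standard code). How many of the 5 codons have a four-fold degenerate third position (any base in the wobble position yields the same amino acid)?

Codon 1 GGC (Gly): third position 4-fold.
Codon 2 ACC (Thr): third position 4-fold.
Codon 3 GGU (Gly): third position 4-fold.
Codon 4 CGG (Arg): third position 4-fold.
Codon 5 CAG (Gln): third position 2-fold.
Four-fold degenerate third positions: 4.

4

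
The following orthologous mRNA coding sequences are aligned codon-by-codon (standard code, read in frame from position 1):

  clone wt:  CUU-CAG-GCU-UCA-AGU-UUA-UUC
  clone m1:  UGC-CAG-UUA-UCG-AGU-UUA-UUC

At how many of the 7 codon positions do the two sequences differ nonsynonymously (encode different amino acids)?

2

Codon 1: CUU Leu / UGC Cys — nonsynonymous.
Codon 2: CAG Gln / CAG Gln — identical.
Codon 3: GCU Ala / UUA Leu — nonsynonymous.
Codon 4: UCA Ser / UCG Ser — synonymous.
Codon 5: AGU Ser / AGU Ser — identical.
Codon 6: UUA Leu / UUA Leu — identical.
Codon 7: UUC Phe / UUC Phe — identical.
Nonsynonymous differences: 2.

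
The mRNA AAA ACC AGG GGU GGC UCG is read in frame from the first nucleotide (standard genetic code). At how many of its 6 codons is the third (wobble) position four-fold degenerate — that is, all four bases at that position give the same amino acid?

4

Codon 1 AAA (Lys): third position 2-fold.
Codon 2 ACC (Thr): third position 4-fold.
Codon 3 AGG (Arg): third position 2-fold.
Codon 4 GGU (Gly): third position 4-fold.
Codon 5 GGC (Gly): third position 4-fold.
Codon 6 UCG (Ser): third position 4-fold.
Four-fold degenerate third positions: 4.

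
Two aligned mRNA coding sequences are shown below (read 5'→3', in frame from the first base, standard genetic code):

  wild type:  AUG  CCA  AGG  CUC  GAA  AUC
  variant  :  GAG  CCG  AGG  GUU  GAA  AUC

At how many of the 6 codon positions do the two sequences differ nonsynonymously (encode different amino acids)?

2

Codon 1: AUG Met / GAG Glu — nonsynonymous.
Codon 2: CCA Pro / CCG Pro — synonymous.
Codon 3: AGG Arg / AGG Arg — identical.
Codon 4: CUC Leu / GUU Val — nonsynonymous.
Codon 5: GAA Glu / GAA Glu — identical.
Codon 6: AUC Ile / AUC Ile — identical.
Nonsynonymous differences: 2.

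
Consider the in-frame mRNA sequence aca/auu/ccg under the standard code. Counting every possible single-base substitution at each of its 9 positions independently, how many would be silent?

Codon 1 (ACA, Thr): 3 synonymous substitutions.
Codon 2 (AUU, Ile): 2 synonymous substitutions.
Codon 3 (CCG, Pro): 3 synonymous substitutions.
Total: 3 + 2 + 3 = 8.

8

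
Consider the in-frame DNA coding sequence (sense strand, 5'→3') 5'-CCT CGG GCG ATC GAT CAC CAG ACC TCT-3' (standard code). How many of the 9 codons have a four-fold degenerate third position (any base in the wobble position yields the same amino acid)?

Codon 1 CCT (Pro): third position 4-fold.
Codon 2 CGG (Arg): third position 4-fold.
Codon 3 GCG (Ala): third position 4-fold.
Codon 4 ATC (Ile): third position 3-fold.
Codon 5 GAT (Asp): third position 2-fold.
Codon 6 CAC (His): third position 2-fold.
Codon 7 CAG (Gln): third position 2-fold.
Codon 8 ACC (Thr): third position 4-fold.
Codon 9 TCT (Ser): third position 4-fold.
Four-fold degenerate third positions: 5.

5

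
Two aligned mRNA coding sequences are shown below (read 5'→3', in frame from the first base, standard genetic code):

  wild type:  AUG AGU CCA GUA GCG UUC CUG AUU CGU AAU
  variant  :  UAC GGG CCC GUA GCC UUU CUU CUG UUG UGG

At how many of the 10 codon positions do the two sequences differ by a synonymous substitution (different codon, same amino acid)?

Codon 1: AUG Met / UAC Tyr — nonsynonymous.
Codon 2: AGU Ser / GGG Gly — nonsynonymous.
Codon 3: CCA Pro / CCC Pro — synonymous.
Codon 4: GUA Val / GUA Val — identical.
Codon 5: GCG Ala / GCC Ala — synonymous.
Codon 6: UUC Phe / UUU Phe — synonymous.
Codon 7: CUG Leu / CUU Leu — synonymous.
Codon 8: AUU Ile / CUG Leu — nonsynonymous.
Codon 9: CGU Arg / UUG Leu — nonsynonymous.
Codon 10: AAU Asn / UGG Trp — nonsynonymous.
Synonymous differences: 4.

4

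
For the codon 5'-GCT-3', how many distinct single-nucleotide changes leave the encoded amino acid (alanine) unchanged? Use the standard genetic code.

3

Position 1: none → 0 synonymous.
Position 2: none → 0 synonymous.
Position 3: GCC, GCA, GCG → 3 synonymous.
Total: 0 + 0 + 3 = 3.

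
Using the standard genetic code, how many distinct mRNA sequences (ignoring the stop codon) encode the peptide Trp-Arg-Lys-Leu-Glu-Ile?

432

Trp: 1 codon.
Arg: 6 codons.
Lys: 2 codons.
Leu: 6 codons.
Glu: 2 codons.
Ile: 3 codons.
1 × 6 × 2 × 6 × 2 × 3 = 432.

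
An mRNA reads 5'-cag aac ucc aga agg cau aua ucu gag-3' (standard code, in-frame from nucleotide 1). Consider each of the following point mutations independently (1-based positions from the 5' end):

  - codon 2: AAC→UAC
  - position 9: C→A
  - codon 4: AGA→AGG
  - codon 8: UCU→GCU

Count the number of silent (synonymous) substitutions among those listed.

2

Codon 2: AAC (Asn) → UAC (Tyr) — missense.
Codon 3: UCC (Ser) → UCA (Ser) — synonymous.
Codon 4: AGA (Arg) → AGG (Arg) — synonymous.
Codon 8: UCU (Ser) → GCU (Ala) — missense.
Synonymous: 2 of 4.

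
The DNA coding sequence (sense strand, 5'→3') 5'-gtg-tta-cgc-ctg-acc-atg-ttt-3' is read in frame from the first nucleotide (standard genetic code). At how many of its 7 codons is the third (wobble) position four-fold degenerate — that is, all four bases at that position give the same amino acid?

4

Codon 1 GTG (Val): third position 4-fold.
Codon 2 TTA (Leu): third position 2-fold.
Codon 3 CGC (Arg): third position 4-fold.
Codon 4 CTG (Leu): third position 4-fold.
Codon 5 ACC (Thr): third position 4-fold.
Codon 6 ATG (Met): third position 1-fold.
Codon 7 TTT (Phe): third position 2-fold.
Four-fold degenerate third positions: 4.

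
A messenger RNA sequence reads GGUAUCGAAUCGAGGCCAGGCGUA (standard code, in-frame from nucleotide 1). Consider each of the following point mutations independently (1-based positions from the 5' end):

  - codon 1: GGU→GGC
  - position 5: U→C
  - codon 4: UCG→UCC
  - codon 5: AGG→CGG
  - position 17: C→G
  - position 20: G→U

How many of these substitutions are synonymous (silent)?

Codon 1: GGU (Gly) → GGC (Gly) — synonymous.
Codon 2: AUC (Ile) → ACC (Thr) — missense.
Codon 4: UCG (Ser) → UCC (Ser) — synonymous.
Codon 5: AGG (Arg) → CGG (Arg) — synonymous.
Codon 6: CCA (Pro) → CGA (Arg) — missense.
Codon 7: GGC (Gly) → GUC (Val) — missense.
Synonymous: 3 of 6.

3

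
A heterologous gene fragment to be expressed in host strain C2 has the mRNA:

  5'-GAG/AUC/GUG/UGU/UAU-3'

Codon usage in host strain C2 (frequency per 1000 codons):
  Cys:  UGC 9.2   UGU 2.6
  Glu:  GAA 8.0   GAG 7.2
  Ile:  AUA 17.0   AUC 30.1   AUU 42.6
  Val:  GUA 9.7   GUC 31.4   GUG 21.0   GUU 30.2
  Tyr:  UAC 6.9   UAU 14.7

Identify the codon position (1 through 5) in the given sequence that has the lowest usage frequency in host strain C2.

Codon 1 GAG (Glu): 7.2 per 1000.
Codon 2 AUC (Ile): 30.1 per 1000.
Codon 3 GUG (Val): 21.0 per 1000.
Codon 4 UGU (Cys): 2.6 per 1000.
Codon 5 UAU (Tyr): 14.7 per 1000.
Lowest frequency is 2.6 at codon 4.

4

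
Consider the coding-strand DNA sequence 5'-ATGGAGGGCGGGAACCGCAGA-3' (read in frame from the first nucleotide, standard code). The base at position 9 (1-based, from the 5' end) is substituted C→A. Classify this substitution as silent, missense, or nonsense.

Position 9 falls in codon 3: GGC → Gly.
After the substitution the codon is GGA → Gly.
Both encode Gly, so the change is synonymous.

silent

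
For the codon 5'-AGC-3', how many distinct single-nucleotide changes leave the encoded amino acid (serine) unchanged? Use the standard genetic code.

1

Position 1: none → 0 synonymous.
Position 2: none → 0 synonymous.
Position 3: AGU → 1 synonymous.
Total: 0 + 0 + 1 = 1.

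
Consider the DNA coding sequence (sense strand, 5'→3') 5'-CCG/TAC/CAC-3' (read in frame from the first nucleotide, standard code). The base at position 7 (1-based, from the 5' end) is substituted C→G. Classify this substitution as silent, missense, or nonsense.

missense

Position 7 falls in codon 3: CAC → His.
After the substitution the codon is GAC → Asp.
His ≠ Asp, so this is a missense mutation.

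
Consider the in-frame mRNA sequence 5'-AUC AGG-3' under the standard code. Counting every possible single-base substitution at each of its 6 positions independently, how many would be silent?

4

Codon 1 (AUC, Ile): 2 synonymous substitutions.
Codon 2 (AGG, Arg): 2 synonymous substitutions.
Total: 2 + 2 = 4.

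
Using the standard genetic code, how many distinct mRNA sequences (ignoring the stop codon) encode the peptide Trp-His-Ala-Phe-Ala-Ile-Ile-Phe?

1152

Trp: 1 codon.
His: 2 codons.
Ala: 4 codons.
Phe: 2 codons.
Ala: 4 codons.
Ile: 3 codons.
Ile: 3 codons.
Phe: 2 codons.
1 × 2 × 4 × 2 × 4 × 3 × 3 × 2 = 1152.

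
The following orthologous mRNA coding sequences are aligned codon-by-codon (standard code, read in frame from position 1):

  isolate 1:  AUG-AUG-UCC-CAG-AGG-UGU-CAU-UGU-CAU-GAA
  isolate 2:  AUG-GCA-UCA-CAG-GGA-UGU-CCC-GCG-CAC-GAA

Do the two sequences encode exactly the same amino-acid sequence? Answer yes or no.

no

Codon 1: AUG Met / AUG Met — identical.
Codon 2: AUG Met / GCA Ala — nonsynonymous.
Codon 3: UCC Ser / UCA Ser — synonymous.
Codon 4: CAG Gln / CAG Gln — identical.
Codon 5: AGG Arg / GGA Gly — nonsynonymous.
Codon 6: UGU Cys / UGU Cys — identical.
Codon 7: CAU His / CCC Pro — nonsynonymous.
Codon 8: UGU Cys / GCG Ala — nonsynonymous.
Codon 9: CAU His / CAC His — synonymous.
Codon 10: GAA Glu / GAA Glu — identical.
Nonsynonymous differences: 4 → different protein.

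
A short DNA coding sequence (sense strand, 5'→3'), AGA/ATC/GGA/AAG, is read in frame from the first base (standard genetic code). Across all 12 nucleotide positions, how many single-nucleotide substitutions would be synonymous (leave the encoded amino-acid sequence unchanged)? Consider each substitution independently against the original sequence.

8

Codon 1 (AGA, Arg): 2 synonymous substitutions.
Codon 2 (ATC, Ile): 2 synonymous substitutions.
Codon 3 (GGA, Gly): 3 synonymous substitutions.
Codon 4 (AAG, Lys): 1 synonymous substitution.
Total: 2 + 2 + 3 + 1 = 8.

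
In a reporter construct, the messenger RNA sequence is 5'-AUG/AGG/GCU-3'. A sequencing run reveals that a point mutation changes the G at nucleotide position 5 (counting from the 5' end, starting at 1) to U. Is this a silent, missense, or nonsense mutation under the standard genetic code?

Position 5 falls in codon 2: AGG → Arg.
After the substitution the codon is AUG → Met.
Arg ≠ Met, so this is a missense mutation.

missense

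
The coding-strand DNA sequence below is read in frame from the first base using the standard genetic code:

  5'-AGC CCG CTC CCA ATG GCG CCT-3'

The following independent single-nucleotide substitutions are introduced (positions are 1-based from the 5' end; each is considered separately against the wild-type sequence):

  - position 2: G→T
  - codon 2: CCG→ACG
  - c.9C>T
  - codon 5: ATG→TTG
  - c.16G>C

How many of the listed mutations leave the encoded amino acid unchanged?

1

Codon 1: AGC (Ser) → ATC (Ile) — missense.
Codon 2: CCG (Pro) → ACG (Thr) — missense.
Codon 3: CTC (Leu) → CTT (Leu) — synonymous.
Codon 5: ATG (Met) → TTG (Leu) — missense.
Codon 6: GCG (Ala) → CCG (Pro) — missense.
Synonymous: 1 of 5.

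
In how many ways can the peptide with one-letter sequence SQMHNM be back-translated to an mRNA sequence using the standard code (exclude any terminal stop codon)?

48

Ser: 6 codons.
Gln: 2 codons.
Met: 1 codon.
His: 2 codons.
Asn: 2 codons.
Met: 1 codon.
6 × 2 × 1 × 2 × 2 × 1 = 48.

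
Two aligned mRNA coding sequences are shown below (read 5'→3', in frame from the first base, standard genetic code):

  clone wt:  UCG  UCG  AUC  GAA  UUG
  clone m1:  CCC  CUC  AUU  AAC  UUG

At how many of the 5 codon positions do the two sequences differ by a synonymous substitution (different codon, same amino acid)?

1

Codon 1: UCG Ser / CCC Pro — nonsynonymous.
Codon 2: UCG Ser / CUC Leu — nonsynonymous.
Codon 3: AUC Ile / AUU Ile — synonymous.
Codon 4: GAA Glu / AAC Asn — nonsynonymous.
Codon 5: UUG Leu / UUG Leu — identical.
Synonymous differences: 1.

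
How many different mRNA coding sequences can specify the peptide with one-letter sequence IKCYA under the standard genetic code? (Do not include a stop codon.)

Ile: 3 codons.
Lys: 2 codons.
Cys: 2 codons.
Tyr: 2 codons.
Ala: 4 codons.
3 × 2 × 2 × 2 × 4 = 96.

96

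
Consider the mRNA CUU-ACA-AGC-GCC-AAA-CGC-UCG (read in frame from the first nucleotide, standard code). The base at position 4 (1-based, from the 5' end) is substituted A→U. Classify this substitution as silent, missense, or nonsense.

Position 4 falls in codon 2: ACA → Thr.
After the substitution the codon is UCA → Ser.
Thr ≠ Ser, so this is a missense mutation.

missense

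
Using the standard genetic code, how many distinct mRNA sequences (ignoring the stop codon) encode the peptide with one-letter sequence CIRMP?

Cys: 2 codons.
Ile: 3 codons.
Arg: 6 codons.
Met: 1 codon.
Pro: 4 codons.
2 × 3 × 6 × 1 × 4 = 144.

144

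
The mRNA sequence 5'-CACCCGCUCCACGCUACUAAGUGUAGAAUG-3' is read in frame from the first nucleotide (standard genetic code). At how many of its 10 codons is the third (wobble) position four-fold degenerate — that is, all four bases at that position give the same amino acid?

Codon 1 CAC (His): third position 2-fold.
Codon 2 CCG (Pro): third position 4-fold.
Codon 3 CUC (Leu): third position 4-fold.
Codon 4 CAC (His): third position 2-fold.
Codon 5 GCU (Ala): third position 4-fold.
Codon 6 ACU (Thr): third position 4-fold.
Codon 7 AAG (Lys): third position 2-fold.
Codon 8 UGU (Cys): third position 2-fold.
Codon 9 AGA (Arg): third position 2-fold.
Codon 10 AUG (Met): third position 1-fold.
Four-fold degenerate third positions: 4.

4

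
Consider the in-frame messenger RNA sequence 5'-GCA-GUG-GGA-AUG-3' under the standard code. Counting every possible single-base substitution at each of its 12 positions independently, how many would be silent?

9

Codon 1 (GCA, Ala): 3 synonymous substitutions.
Codon 2 (GUG, Val): 3 synonymous substitutions.
Codon 3 (GGA, Gly): 3 synonymous substitutions.
Codon 4 (AUG, Met): 0 synonymous substitutions.
Total: 3 + 3 + 3 + 0 = 9.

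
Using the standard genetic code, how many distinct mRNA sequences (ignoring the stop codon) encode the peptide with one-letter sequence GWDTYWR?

384

Gly: 4 codons.
Trp: 1 codon.
Asp: 2 codons.
Thr: 4 codons.
Tyr: 2 codons.
Trp: 1 codon.
Arg: 6 codons.
4 × 1 × 2 × 4 × 2 × 1 × 6 = 384.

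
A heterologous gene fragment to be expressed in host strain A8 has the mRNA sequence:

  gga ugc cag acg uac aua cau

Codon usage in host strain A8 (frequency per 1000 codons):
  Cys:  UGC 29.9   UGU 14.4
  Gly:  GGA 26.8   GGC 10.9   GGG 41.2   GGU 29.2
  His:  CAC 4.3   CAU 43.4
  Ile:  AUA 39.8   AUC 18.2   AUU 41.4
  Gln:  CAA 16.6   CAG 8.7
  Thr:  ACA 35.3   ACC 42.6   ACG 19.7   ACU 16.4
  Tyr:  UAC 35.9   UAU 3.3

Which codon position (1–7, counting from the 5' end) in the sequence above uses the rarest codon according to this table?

Codon 1 GGA (Gly): 26.8 per 1000.
Codon 2 UGC (Cys): 29.9 per 1000.
Codon 3 CAG (Gln): 8.7 per 1000.
Codon 4 ACG (Thr): 19.7 per 1000.
Codon 5 UAC (Tyr): 35.9 per 1000.
Codon 6 AUA (Ile): 39.8 per 1000.
Codon 7 CAU (His): 43.4 per 1000.
Lowest frequency is 8.7 at codon 3.

3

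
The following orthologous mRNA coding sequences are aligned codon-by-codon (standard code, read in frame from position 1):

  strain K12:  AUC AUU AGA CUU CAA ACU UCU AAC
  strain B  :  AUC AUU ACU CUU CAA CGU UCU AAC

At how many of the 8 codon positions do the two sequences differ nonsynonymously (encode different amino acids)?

Codon 1: AUC Ile / AUC Ile — identical.
Codon 2: AUU Ile / AUU Ile — identical.
Codon 3: AGA Arg / ACU Thr — nonsynonymous.
Codon 4: CUU Leu / CUU Leu — identical.
Codon 5: CAA Gln / CAA Gln — identical.
Codon 6: ACU Thr / CGU Arg — nonsynonymous.
Codon 7: UCU Ser / UCU Ser — identical.
Codon 8: AAC Asn / AAC Asn — identical.
Nonsynonymous differences: 2.

2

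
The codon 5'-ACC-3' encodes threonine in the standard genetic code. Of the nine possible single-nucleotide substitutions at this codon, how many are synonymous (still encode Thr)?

3

Position 1: none → 0 synonymous.
Position 2: none → 0 synonymous.
Position 3: ACU, ACA, ACG → 3 synonymous.
Total: 0 + 0 + 3 = 3.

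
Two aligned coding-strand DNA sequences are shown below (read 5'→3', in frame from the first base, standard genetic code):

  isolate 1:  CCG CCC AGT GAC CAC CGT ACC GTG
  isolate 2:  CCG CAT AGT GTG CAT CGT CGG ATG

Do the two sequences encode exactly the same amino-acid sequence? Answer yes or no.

no

Codon 1: CCG Pro / CCG Pro — identical.
Codon 2: CCC Pro / CAT His — nonsynonymous.
Codon 3: AGT Ser / AGT Ser — identical.
Codon 4: GAC Asp / GTG Val — nonsynonymous.
Codon 5: CAC His / CAT His — synonymous.
Codon 6: CGT Arg / CGT Arg — identical.
Codon 7: ACC Thr / CGG Arg — nonsynonymous.
Codon 8: GTG Val / ATG Met — nonsynonymous.
Nonsynonymous differences: 4 → different protein.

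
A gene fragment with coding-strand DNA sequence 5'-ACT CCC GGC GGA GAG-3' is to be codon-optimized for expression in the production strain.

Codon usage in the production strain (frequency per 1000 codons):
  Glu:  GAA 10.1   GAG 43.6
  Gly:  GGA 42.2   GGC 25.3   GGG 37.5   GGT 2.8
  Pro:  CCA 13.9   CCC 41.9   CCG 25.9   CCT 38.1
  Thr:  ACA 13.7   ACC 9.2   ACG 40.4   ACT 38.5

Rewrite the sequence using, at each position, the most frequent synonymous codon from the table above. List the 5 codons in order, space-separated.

Codon 1 (Thr): best is ACG at 40.4.
Codon 2 (Pro): best is CCC at 41.9.
Codon 3 (Gly): best is GGA at 42.2.
Codon 4 (Gly): best is GGA at 42.2.
Codon 5 (Glu): best is GAG at 43.6.

ACG CCC GGA GGA GAG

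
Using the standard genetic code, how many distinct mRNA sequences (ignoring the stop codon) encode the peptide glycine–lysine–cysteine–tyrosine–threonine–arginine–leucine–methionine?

4608

Gly: 4 codons.
Lys: 2 codons.
Cys: 2 codons.
Tyr: 2 codons.
Thr: 4 codons.
Arg: 6 codons.
Leu: 6 codons.
Met: 1 codon.
4 × 2 × 2 × 2 × 4 × 6 × 6 × 1 = 4608.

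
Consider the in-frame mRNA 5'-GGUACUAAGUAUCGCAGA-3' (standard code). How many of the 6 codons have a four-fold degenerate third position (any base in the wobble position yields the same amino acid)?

3

Codon 1 GGU (Gly): third position 4-fold.
Codon 2 ACU (Thr): third position 4-fold.
Codon 3 AAG (Lys): third position 2-fold.
Codon 4 UAU (Tyr): third position 2-fold.
Codon 5 CGC (Arg): third position 4-fold.
Codon 6 AGA (Arg): third position 2-fold.
Four-fold degenerate third positions: 3.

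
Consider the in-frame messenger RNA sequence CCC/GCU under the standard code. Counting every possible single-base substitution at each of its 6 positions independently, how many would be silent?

6

Codon 1 (CCC, Pro): 3 synonymous substitutions.
Codon 2 (GCU, Ala): 3 synonymous substitutions.
Total: 3 + 3 = 6.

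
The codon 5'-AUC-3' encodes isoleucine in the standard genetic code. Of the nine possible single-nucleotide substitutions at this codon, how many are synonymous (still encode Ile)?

2

Position 1: none → 0 synonymous.
Position 2: none → 0 synonymous.
Position 3: AUU, AUA → 2 synonymous.
Total: 0 + 0 + 2 = 2.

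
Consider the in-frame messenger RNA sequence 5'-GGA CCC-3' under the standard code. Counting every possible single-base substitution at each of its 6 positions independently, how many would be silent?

6

Codon 1 (GGA, Gly): 3 synonymous substitutions.
Codon 2 (CCC, Pro): 3 synonymous substitutions.
Total: 3 + 3 = 6.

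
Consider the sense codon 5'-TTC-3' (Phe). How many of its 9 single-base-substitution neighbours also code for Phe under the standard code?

Position 1: none → 0 synonymous.
Position 2: none → 0 synonymous.
Position 3: TTT → 1 synonymous.
Total: 0 + 0 + 1 = 1.

1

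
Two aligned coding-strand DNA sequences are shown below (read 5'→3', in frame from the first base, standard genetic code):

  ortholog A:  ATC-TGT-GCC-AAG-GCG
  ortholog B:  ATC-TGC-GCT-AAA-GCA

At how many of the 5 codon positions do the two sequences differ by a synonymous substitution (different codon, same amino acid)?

Codon 1: ATC Ile / ATC Ile — identical.
Codon 2: TGT Cys / TGC Cys — synonymous.
Codon 3: GCC Ala / GCT Ala — synonymous.
Codon 4: AAG Lys / AAA Lys — synonymous.
Codon 5: GCG Ala / GCA Ala — synonymous.
Synonymous differences: 4.

4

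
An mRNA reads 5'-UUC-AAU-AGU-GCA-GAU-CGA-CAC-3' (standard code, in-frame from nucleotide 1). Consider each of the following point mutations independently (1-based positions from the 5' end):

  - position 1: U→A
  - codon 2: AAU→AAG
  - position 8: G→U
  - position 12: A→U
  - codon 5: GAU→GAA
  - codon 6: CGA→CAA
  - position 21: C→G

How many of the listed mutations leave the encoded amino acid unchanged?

1

Codon 1: UUC (Phe) → AUC (Ile) — missense.
Codon 2: AAU (Asn) → AAG (Lys) — missense.
Codon 3: AGU (Ser) → AUU (Ile) — missense.
Codon 4: GCA (Ala) → GCU (Ala) — synonymous.
Codon 5: GAU (Asp) → GAA (Glu) — missense.
Codon 6: CGA (Arg) → CAA (Gln) — missense.
Codon 7: CAC (His) → CAG (Gln) — missense.
Synonymous: 1 of 7.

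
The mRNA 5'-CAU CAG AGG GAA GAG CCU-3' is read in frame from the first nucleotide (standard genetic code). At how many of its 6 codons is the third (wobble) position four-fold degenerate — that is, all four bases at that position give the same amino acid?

1

Codon 1 CAU (His): third position 2-fold.
Codon 2 CAG (Gln): third position 2-fold.
Codon 3 AGG (Arg): third position 2-fold.
Codon 4 GAA (Glu): third position 2-fold.
Codon 5 GAG (Glu): third position 2-fold.
Codon 6 CCU (Pro): third position 4-fold.
Four-fold degenerate third positions: 1.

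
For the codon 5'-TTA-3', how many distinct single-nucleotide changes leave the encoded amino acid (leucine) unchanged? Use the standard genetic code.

2

Position 1: CTA → 1 synonymous.
Position 2: none → 0 synonymous.
Position 3: TTG → 1 synonymous.
Total: 1 + 0 + 1 = 2.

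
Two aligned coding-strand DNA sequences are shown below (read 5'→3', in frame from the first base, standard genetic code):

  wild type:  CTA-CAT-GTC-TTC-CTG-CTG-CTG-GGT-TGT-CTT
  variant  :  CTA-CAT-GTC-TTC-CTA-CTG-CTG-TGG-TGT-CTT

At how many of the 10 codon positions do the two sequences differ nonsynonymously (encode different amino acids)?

1

Codon 1: CTA Leu / CTA Leu — identical.
Codon 2: CAT His / CAT His — identical.
Codon 3: GTC Val / GTC Val — identical.
Codon 4: TTC Phe / TTC Phe — identical.
Codon 5: CTG Leu / CTA Leu — synonymous.
Codon 6: CTG Leu / CTG Leu — identical.
Codon 7: CTG Leu / CTG Leu — identical.
Codon 8: GGT Gly / TGG Trp — nonsynonymous.
Codon 9: TGT Cys / TGT Cys — identical.
Codon 10: CTT Leu / CTT Leu — identical.
Nonsynonymous differences: 1.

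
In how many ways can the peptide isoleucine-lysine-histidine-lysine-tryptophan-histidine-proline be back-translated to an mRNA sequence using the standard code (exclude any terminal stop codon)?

192

Ile: 3 codons.
Lys: 2 codons.
His: 2 codons.
Lys: 2 codons.
Trp: 1 codon.
His: 2 codons.
Pro: 4 codons.
3 × 2 × 2 × 2 × 1 × 2 × 4 = 192.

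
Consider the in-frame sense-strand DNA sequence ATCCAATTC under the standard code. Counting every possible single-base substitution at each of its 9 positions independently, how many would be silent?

4

Codon 1 (ATC, Ile): 2 synonymous substitutions.
Codon 2 (CAA, Gln): 1 synonymous substitution.
Codon 3 (TTC, Phe): 1 synonymous substitution.
Total: 2 + 1 + 1 = 4.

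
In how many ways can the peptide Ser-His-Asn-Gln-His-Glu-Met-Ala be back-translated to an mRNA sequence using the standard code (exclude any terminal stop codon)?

Ser: 6 codons.
His: 2 codons.
Asn: 2 codons.
Gln: 2 codons.
His: 2 codons.
Glu: 2 codons.
Met: 1 codon.
Ala: 4 codons.
6 × 2 × 2 × 2 × 2 × 2 × 1 × 4 = 768.

768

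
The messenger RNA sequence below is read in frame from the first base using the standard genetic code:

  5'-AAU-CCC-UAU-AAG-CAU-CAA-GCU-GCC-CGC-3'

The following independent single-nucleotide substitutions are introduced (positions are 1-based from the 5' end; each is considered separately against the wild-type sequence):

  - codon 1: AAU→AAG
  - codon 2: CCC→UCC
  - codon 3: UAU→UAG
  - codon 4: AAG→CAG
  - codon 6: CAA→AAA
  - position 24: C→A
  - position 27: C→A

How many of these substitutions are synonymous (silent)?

Codon 1: AAU (Asn) → AAG (Lys) — missense.
Codon 2: CCC (Pro) → UCC (Ser) — missense.
Codon 3: UAU (Tyr) → UAG (Stop) — nonsense.
Codon 4: AAG (Lys) → CAG (Gln) — missense.
Codon 6: CAA (Gln) → AAA (Lys) — missense.
Codon 8: GCC (Ala) → GCA (Ala) — synonymous.
Codon 9: CGC (Arg) → CGA (Arg) — synonymous.
Synonymous: 2 of 7.

2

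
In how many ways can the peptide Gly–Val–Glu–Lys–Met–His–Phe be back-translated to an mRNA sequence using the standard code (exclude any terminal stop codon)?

Gly: 4 codons.
Val: 4 codons.
Glu: 2 codons.
Lys: 2 codons.
Met: 1 codon.
His: 2 codons.
Phe: 2 codons.
4 × 4 × 2 × 2 × 1 × 2 × 2 = 256.

256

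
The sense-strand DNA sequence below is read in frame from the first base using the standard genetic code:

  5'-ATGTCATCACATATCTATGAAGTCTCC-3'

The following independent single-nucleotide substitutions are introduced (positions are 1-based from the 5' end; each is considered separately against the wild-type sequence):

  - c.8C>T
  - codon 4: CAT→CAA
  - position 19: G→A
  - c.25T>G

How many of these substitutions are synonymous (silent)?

0

Codon 3: TCA (Ser) → TTA (Leu) — missense.
Codon 4: CAT (His) → CAA (Gln) — missense.
Codon 7: GAA (Glu) → AAA (Lys) — missense.
Codon 9: TCC (Ser) → GCC (Ala) — missense.
Synonymous: 0 of 4.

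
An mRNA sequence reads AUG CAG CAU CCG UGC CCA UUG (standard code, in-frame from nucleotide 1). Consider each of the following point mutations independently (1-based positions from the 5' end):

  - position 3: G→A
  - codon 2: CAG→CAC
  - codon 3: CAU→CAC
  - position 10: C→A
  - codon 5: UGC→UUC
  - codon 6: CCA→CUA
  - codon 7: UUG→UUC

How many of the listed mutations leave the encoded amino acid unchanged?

1

Codon 1: AUG (Met) → AUA (Ile) — missense.
Codon 2: CAG (Gln) → CAC (His) — missense.
Codon 3: CAU (His) → CAC (His) — synonymous.
Codon 4: CCG (Pro) → ACG (Thr) — missense.
Codon 5: UGC (Cys) → UUC (Phe) — missense.
Codon 6: CCA (Pro) → CUA (Leu) — missense.
Codon 7: UUG (Leu) → UUC (Phe) — missense.
Synonymous: 1 of 7.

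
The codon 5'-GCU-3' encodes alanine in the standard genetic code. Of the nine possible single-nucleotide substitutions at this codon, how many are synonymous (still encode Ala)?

3

Position 1: none → 0 synonymous.
Position 2: none → 0 synonymous.
Position 3: GCC, GCA, GCG → 3 synonymous.
Total: 0 + 0 + 3 = 3.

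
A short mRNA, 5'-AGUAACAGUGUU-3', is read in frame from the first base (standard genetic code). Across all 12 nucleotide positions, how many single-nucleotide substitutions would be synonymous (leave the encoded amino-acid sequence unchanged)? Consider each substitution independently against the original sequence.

Codon 1 (AGU, Ser): 1 synonymous substitution.
Codon 2 (AAC, Asn): 1 synonymous substitution.
Codon 3 (AGU, Ser): 1 synonymous substitution.
Codon 4 (GUU, Val): 3 synonymous substitutions.
Total: 1 + 1 + 1 + 3 = 6.

6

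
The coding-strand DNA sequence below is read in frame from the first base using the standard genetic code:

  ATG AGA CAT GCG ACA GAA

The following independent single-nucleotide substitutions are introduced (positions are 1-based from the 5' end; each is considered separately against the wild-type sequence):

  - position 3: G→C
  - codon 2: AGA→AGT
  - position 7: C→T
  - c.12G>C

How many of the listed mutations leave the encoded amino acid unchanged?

1

Codon 1: ATG (Met) → ATC (Ile) — missense.
Codon 2: AGA (Arg) → AGT (Ser) — missense.
Codon 3: CAT (His) → TAT (Tyr) — missense.
Codon 4: GCG (Ala) → GCC (Ala) — synonymous.
Synonymous: 1 of 4.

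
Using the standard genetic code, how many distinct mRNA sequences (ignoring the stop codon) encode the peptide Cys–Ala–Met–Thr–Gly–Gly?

Cys: 2 codons.
Ala: 4 codons.
Met: 1 codon.
Thr: 4 codons.
Gly: 4 codons.
Gly: 4 codons.
2 × 4 × 1 × 4 × 4 × 4 = 512.

512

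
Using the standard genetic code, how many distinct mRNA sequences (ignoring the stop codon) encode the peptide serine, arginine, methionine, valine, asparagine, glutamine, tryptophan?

576

Ser: 6 codons.
Arg: 6 codons.
Met: 1 codon.
Val: 4 codons.
Asn: 2 codons.
Gln: 2 codons.
Trp: 1 codon.
6 × 6 × 1 × 4 × 2 × 2 × 1 = 576.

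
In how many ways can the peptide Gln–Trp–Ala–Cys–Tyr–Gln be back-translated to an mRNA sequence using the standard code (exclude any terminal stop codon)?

Gln: 2 codons.
Trp: 1 codon.
Ala: 4 codons.
Cys: 2 codons.
Tyr: 2 codons.
Gln: 2 codons.
2 × 1 × 4 × 2 × 2 × 2 = 64.

64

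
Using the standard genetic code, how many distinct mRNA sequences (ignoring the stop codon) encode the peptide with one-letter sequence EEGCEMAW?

256

Glu: 2 codons.
Glu: 2 codons.
Gly: 4 codons.
Cys: 2 codons.
Glu: 2 codons.
Met: 1 codon.
Ala: 4 codons.
Trp: 1 codon.
2 × 2 × 4 × 2 × 2 × 1 × 4 × 1 = 256.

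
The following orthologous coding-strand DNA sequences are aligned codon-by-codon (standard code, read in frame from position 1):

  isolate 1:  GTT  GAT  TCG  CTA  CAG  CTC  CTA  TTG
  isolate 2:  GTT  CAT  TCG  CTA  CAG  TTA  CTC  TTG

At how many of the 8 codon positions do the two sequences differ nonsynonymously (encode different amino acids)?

1

Codon 1: GTT Val / GTT Val — identical.
Codon 2: GAT Asp / CAT His — nonsynonymous.
Codon 3: TCG Ser / TCG Ser — identical.
Codon 4: CTA Leu / CTA Leu — identical.
Codon 5: CAG Gln / CAG Gln — identical.
Codon 6: CTC Leu / TTA Leu — synonymous.
Codon 7: CTA Leu / CTC Leu — synonymous.
Codon 8: TTG Leu / TTG Leu — identical.
Nonsynonymous differences: 1.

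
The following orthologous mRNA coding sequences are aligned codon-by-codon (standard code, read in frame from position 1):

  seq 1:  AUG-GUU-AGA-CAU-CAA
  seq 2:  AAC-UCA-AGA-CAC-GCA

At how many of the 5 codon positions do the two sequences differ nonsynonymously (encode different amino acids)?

Codon 1: AUG Met / AAC Asn — nonsynonymous.
Codon 2: GUU Val / UCA Ser — nonsynonymous.
Codon 3: AGA Arg / AGA Arg — identical.
Codon 4: CAU His / CAC His — synonymous.
Codon 5: CAA Gln / GCA Ala — nonsynonymous.
Nonsynonymous differences: 3.

3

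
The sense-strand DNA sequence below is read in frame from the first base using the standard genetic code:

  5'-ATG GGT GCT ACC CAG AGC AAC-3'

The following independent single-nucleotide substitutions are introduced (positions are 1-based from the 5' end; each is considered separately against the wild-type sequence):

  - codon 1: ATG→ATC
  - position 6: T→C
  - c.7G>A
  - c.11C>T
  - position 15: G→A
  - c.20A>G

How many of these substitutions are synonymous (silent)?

Codon 1: ATG (Met) → ATC (Ile) — missense.
Codon 2: GGT (Gly) → GGC (Gly) — synonymous.
Codon 3: GCT (Ala) → ACT (Thr) — missense.
Codon 4: ACC (Thr) → ATC (Ile) — missense.
Codon 5: CAG (Gln) → CAA (Gln) — synonymous.
Codon 7: AAC (Asn) → AGC (Ser) — missense.
Synonymous: 2 of 6.

2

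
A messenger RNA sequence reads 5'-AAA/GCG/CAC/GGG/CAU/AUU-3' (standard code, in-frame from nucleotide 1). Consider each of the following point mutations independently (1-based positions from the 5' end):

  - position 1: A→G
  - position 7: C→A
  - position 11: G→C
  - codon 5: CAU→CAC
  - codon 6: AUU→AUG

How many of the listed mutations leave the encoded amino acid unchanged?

1

Codon 1: AAA (Lys) → GAA (Glu) — missense.
Codon 3: CAC (His) → AAC (Asn) — missense.
Codon 4: GGG (Gly) → GCG (Ala) — missense.
Codon 5: CAU (His) → CAC (His) — synonymous.
Codon 6: AUU (Ile) → AUG (Met) — missense.
Synonymous: 1 of 5.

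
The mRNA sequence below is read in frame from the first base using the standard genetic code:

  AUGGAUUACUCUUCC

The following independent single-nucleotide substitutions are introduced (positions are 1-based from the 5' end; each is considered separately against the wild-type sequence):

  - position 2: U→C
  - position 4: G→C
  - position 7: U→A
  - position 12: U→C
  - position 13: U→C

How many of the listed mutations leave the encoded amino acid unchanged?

1

Codon 1: AUG (Met) → ACG (Thr) — missense.
Codon 2: GAU (Asp) → CAU (His) — missense.
Codon 3: UAC (Tyr) → AAC (Asn) — missense.
Codon 4: UCU (Ser) → UCC (Ser) — synonymous.
Codon 5: UCC (Ser) → CCC (Pro) — missense.
Synonymous: 1 of 5.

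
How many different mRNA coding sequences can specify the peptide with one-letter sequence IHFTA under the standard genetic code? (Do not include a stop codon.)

Ile: 3 codons.
His: 2 codons.
Phe: 2 codons.
Thr: 4 codons.
Ala: 4 codons.
3 × 2 × 2 × 4 × 4 = 192.

192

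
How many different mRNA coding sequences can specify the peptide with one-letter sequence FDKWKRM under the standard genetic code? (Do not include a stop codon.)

Phe: 2 codons.
Asp: 2 codons.
Lys: 2 codons.
Trp: 1 codon.
Lys: 2 codons.
Arg: 6 codons.
Met: 1 codon.
2 × 2 × 2 × 1 × 2 × 6 × 1 = 96.

96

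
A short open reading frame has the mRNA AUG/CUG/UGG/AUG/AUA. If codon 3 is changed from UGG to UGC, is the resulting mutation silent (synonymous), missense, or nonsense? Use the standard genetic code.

missense

Position 9 falls in codon 3: UGG → Trp.
After the substitution the codon is UGC → Cys.
Trp ≠ Cys, so this is a missense mutation.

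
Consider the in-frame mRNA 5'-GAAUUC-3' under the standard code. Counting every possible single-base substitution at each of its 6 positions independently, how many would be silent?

2

Codon 1 (GAA, Glu): 1 synonymous substitution.
Codon 2 (UUC, Phe): 1 synonymous substitution.
Total: 1 + 1 = 2.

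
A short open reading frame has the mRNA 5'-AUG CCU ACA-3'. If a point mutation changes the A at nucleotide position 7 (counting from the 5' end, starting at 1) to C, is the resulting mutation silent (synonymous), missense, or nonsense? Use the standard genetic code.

missense

Position 7 falls in codon 3: ACA → Thr.
After the substitution the codon is CCA → Pro.
Thr ≠ Pro, so this is a missense mutation.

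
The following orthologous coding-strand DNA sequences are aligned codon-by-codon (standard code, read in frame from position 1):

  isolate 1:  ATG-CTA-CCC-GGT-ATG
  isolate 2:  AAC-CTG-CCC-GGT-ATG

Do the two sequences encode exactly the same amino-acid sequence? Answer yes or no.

Codon 1: ATG Met / AAC Asn — nonsynonymous.
Codon 2: CTA Leu / CTG Leu — synonymous.
Codon 3: CCC Pro / CCC Pro — identical.
Codon 4: GGT Gly / GGT Gly — identical.
Codon 5: ATG Met / ATG Met — identical.
Nonsynonymous differences: 1 → different protein.

no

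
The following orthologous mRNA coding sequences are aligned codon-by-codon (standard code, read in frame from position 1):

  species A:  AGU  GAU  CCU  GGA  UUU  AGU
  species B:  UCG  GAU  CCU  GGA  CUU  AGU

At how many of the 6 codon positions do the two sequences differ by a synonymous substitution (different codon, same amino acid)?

1

Codon 1: AGU Ser / UCG Ser — synonymous.
Codon 2: GAU Asp / GAU Asp — identical.
Codon 3: CCU Pro / CCU Pro — identical.
Codon 4: GGA Gly / GGA Gly — identical.
Codon 5: UUU Phe / CUU Leu — nonsynonymous.
Codon 6: AGU Ser / AGU Ser — identical.
Synonymous differences: 1.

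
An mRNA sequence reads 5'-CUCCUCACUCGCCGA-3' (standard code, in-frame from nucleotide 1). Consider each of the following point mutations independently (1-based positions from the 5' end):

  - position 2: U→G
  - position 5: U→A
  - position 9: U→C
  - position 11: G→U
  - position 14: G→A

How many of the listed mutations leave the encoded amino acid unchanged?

Codon 1: CUC (Leu) → CGC (Arg) — missense.
Codon 2: CUC (Leu) → CAC (His) — missense.
Codon 3: ACU (Thr) → ACC (Thr) — synonymous.
Codon 4: CGC (Arg) → CUC (Leu) — missense.
Codon 5: CGA (Arg) → CAA (Gln) — missense.
Synonymous: 1 of 5.

1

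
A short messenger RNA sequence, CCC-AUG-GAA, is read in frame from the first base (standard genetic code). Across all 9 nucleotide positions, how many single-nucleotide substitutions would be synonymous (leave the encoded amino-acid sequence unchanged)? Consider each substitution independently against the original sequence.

4

Codon 1 (CCC, Pro): 3 synonymous substitutions.
Codon 2 (AUG, Met): 0 synonymous substitutions.
Codon 3 (GAA, Glu): 1 synonymous substitution.
Total: 3 + 0 + 1 = 4.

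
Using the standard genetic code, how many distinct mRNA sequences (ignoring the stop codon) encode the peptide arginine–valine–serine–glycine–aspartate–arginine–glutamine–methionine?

13824

Arg: 6 codons.
Val: 4 codons.
Ser: 6 codons.
Gly: 4 codons.
Asp: 2 codons.
Arg: 6 codons.
Gln: 2 codons.
Met: 1 codon.
6 × 4 × 6 × 4 × 2 × 6 × 2 × 1 = 13824.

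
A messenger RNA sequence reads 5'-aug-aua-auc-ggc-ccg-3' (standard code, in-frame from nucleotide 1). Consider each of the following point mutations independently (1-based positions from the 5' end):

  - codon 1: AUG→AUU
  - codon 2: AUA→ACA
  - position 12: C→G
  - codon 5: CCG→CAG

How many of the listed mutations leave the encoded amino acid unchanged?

Codon 1: AUG (Met) → AUU (Ile) — missense.
Codon 2: AUA (Ile) → ACA (Thr) — missense.
Codon 4: GGC (Gly) → GGG (Gly) — synonymous.
Codon 5: CCG (Pro) → CAG (Gln) — missense.
Synonymous: 1 of 4.

1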